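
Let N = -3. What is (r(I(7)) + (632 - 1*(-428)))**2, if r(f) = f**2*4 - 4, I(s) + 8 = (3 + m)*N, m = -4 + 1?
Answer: 1721344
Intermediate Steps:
m = -3
I(s) = -8 (I(s) = -8 + (3 - 3)*(-3) = -8 + 0*(-3) = -8 + 0 = -8)
r(f) = -4 + 4*f**2 (r(f) = 4*f**2 - 4 = -4 + 4*f**2)
(r(I(7)) + (632 - 1*(-428)))**2 = ((-4 + 4*(-8)**2) + (632 - 1*(-428)))**2 = ((-4 + 4*64) + (632 + 428))**2 = ((-4 + 256) + 1060)**2 = (252 + 1060)**2 = 1312**2 = 1721344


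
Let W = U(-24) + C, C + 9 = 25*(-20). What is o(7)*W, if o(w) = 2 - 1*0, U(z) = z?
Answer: -1066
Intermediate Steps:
o(w) = 2 (o(w) = 2 + 0 = 2)
C = -509 (C = -9 + 25*(-20) = -9 - 500 = -509)
W = -533 (W = -24 - 509 = -533)
o(7)*W = 2*(-533) = -1066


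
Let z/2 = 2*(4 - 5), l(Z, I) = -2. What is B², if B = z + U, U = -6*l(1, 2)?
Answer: 64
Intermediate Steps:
z = -4 (z = 2*(2*(4 - 5)) = 2*(2*(-1)) = 2*(-2) = -4)
U = 12 (U = -6*(-2) = 12)
B = 8 (B = -4 + 12 = 8)
B² = 8² = 64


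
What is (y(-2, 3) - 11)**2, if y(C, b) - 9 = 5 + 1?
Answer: 16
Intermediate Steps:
y(C, b) = 15 (y(C, b) = 9 + (5 + 1) = 9 + 6 = 15)
(y(-2, 3) - 11)**2 = (15 - 11)**2 = 4**2 = 16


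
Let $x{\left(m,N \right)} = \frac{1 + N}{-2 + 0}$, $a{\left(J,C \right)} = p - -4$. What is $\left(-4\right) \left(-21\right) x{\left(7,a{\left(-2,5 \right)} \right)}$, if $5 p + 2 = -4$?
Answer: $- \frac{798}{5} \approx -159.6$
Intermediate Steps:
$p = - \frac{6}{5}$ ($p = - \frac{2}{5} + \frac{1}{5} \left(-4\right) = - \frac{2}{5} - \frac{4}{5} = - \frac{6}{5} \approx -1.2$)
$a{\left(J,C \right)} = \frac{14}{5}$ ($a{\left(J,C \right)} = - \frac{6}{5} - -4 = - \frac{6}{5} + 4 = \frac{14}{5}$)
$x{\left(m,N \right)} = - \frac{1}{2} - \frac{N}{2}$ ($x{\left(m,N \right)} = \frac{1 + N}{-2} = \left(1 + N\right) \left(- \frac{1}{2}\right) = - \frac{1}{2} - \frac{N}{2}$)
$\left(-4\right) \left(-21\right) x{\left(7,a{\left(-2,5 \right)} \right)} = \left(-4\right) \left(-21\right) \left(- \frac{1}{2} - \frac{7}{5}\right) = 84 \left(- \frac{1}{2} - \frac{7}{5}\right) = 84 \left(- \frac{19}{10}\right) = - \frac{798}{5}$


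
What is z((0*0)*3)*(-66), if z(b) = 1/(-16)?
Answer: 33/8 ≈ 4.1250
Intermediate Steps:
z(b) = -1/16
z((0*0)*3)*(-66) = -1/16*(-66) = 33/8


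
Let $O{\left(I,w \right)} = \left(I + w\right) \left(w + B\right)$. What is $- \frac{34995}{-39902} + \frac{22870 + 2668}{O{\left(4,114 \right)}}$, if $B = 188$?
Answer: $\frac{283262387}{177743459} \approx 1.5937$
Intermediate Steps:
$O{\left(I,w \right)} = \left(188 + w\right) \left(I + w\right)$ ($O{\left(I,w \right)} = \left(I + w\right) \left(w + 188\right) = \left(I + w\right) \left(188 + w\right) = \left(188 + w\right) \left(I + w\right)$)
$- \frac{34995}{-39902} + \frac{22870 + 2668}{O{\left(4,114 \right)}} = - \frac{34995}{-39902} + \frac{22870 + 2668}{114^{2} + 188 \cdot 4 + 188 \cdot 114 + 4 \cdot 114} = \left(-34995\right) \left(- \frac{1}{39902}\right) + \frac{25538}{12996 + 752 + 21432 + 456} = \frac{34995}{39902} + \frac{25538}{35636} = \frac{34995}{39902} + 25538 \cdot \frac{1}{35636} = \frac{34995}{39902} + \frac{12769}{17818} = \frac{283262387}{177743459}$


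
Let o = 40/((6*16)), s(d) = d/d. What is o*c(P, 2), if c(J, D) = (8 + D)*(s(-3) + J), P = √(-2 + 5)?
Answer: 25/6 + 25*√3/6 ≈ 11.384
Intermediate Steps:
P = √3 ≈ 1.7320
s(d) = 1
c(J, D) = (1 + J)*(8 + D) (c(J, D) = (8 + D)*(1 + J) = (1 + J)*(8 + D))
o = 5/12 (o = 40/96 = 40*(1/96) = 5/12 ≈ 0.41667)
o*c(P, 2) = 5*(8 + 2 + 8*√3 + 2*√3)/12 = 5*(10 + 10*√3)/12 = 25/6 + 25*√3/6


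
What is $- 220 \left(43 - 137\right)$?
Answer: $20680$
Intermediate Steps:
$- 220 \left(43 - 137\right) = \left(-220\right) \left(-94\right) = 20680$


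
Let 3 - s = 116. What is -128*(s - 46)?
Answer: 20352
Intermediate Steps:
s = -113 (s = 3 - 1*116 = 3 - 116 = -113)
-128*(s - 46) = -128*(-113 - 46) = -128*(-159) = 20352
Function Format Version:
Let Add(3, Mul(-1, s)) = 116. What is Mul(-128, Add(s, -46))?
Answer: 20352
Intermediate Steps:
s = -113 (s = Add(3, Mul(-1, 116)) = Add(3, -116) = -113)
Mul(-128, Add(s, -46)) = Mul(-128, Add(-113, -46)) = Mul(-128, -159) = 20352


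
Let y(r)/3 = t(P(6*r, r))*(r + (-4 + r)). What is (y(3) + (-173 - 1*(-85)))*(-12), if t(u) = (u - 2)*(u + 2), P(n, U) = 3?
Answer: 696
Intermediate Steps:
t(u) = (-2 + u)*(2 + u)
y(r) = -60 + 30*r (y(r) = 3*((-4 + 3²)*(r + (-4 + r))) = 3*((-4 + 9)*(-4 + 2*r)) = 3*(5*(-4 + 2*r)) = 3*(-20 + 10*r) = -60 + 30*r)
(y(3) + (-173 - 1*(-85)))*(-12) = ((-60 + 30*3) + (-173 - 1*(-85)))*(-12) = ((-60 + 90) + (-173 + 85))*(-12) = (30 - 88)*(-12) = -58*(-12) = 696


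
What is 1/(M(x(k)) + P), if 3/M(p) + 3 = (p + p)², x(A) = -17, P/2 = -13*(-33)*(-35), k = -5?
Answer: -1153/34624587 ≈ -3.3300e-5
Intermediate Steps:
P = -30030 (P = 2*(-13*(-33)*(-35)) = 2*(429*(-35)) = 2*(-15015) = -30030)
M(p) = 3/(-3 + 4*p²) (M(p) = 3/(-3 + (p + p)²) = 3/(-3 + (2*p)²) = 3/(-3 + 4*p²))
1/(M(x(k)) + P) = 1/(3/(-3 + 4*(-17)²) - 30030) = 1/(3/(-3 + 4*289) - 30030) = 1/(3/(-3 + 1156) - 30030) = 1/(3/1153 - 30030) = 1/(-34624587/1153) = -1153/34624587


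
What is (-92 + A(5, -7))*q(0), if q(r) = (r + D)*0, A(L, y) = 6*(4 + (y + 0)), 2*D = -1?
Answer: 0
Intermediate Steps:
D = -½ (D = (½)*(-1) = -½ ≈ -0.50000)
A(L, y) = 24 + 6*y (A(L, y) = 6*(4 + y) = 24 + 6*y)
q(r) = 0 (q(r) = (r - ½)*0 = (-½ + r)*0 = 0)
(-92 + A(5, -7))*q(0) = (-92 + (24 + 6*(-7)))*0 = (-92 + (24 - 42))*0 = (-92 - 18)*0 = -110*0 = 0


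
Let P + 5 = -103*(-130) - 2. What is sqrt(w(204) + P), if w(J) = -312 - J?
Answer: sqrt(12867) ≈ 113.43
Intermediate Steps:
P = 13383 (P = -5 + (-103*(-130) - 2) = -5 + (13390 - 2) = -5 + 13388 = 13383)
sqrt(w(204) + P) = sqrt((-312 - 1*204) + 13383) = sqrt((-312 - 204) + 13383) = sqrt(-516 + 13383) = sqrt(12867)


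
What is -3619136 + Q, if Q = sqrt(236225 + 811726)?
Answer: -3619136 + 3*sqrt(116439) ≈ -3.6181e+6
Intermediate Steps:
Q = 3*sqrt(116439) (Q = sqrt(1047951) = 3*sqrt(116439) ≈ 1023.7)
-3619136 + Q = -3619136 + 3*sqrt(116439)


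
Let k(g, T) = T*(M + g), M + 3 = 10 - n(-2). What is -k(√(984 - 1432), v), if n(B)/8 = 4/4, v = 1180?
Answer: 1180 - 9440*I*√7 ≈ 1180.0 - 24976.0*I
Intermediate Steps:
n(B) = 8 (n(B) = 8*(4/4) = 8*(4*(¼)) = 8*1 = 8)
M = -1 (M = -3 + (10 - 1*8) = -3 + (10 - 8) = -3 + 2 = -1)
k(g, T) = T*(-1 + g)
-k(√(984 - 1432), v) = -1180*(-1 + √(984 - 1432)) = -1180*(-1 + √(-448)) = -1180*(-1 + 8*I*√7) = -(-1180 + 9440*I*√7) = 1180 - 9440*I*√7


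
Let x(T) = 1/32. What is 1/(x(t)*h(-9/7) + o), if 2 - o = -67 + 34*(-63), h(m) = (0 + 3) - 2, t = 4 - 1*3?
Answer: 32/70753 ≈ 0.00045228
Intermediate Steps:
t = 1 (t = 4 - 3 = 1)
x(T) = 1/32
h(m) = 1 (h(m) = 3 - 2 = 1)
o = 2211 (o = 2 - (-67 + 34*(-63)) = 2 - (-67 - 2142) = 2 - 1*(-2209) = 2 + 2209 = 2211)
1/(x(t)*h(-9/7) + o) = 1/((1/32)*1 + 2211) = 1/(1/32 + 2211) = 1/(70753/32) = 32/70753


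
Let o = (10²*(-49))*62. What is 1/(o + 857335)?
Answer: 1/553535 ≈ 1.8066e-6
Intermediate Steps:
o = -303800 (o = (100*(-49))*62 = -4900*62 = -303800)
1/(o + 857335) = 1/(-303800 + 857335) = 1/553535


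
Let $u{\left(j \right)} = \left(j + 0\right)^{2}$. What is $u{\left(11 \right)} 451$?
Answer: $54571$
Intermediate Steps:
$u{\left(j \right)} = j^{2}$
$u{\left(11 \right)} 451 = 11^{2} \cdot 451 = 121 \cdot 451 = 54571$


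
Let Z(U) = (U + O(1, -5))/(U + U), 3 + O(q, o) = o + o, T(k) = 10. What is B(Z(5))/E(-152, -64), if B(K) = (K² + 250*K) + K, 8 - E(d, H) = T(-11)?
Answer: 2502/25 ≈ 100.08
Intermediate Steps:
E(d, H) = -2 (E(d, H) = 8 - 1*10 = 8 - 10 = -2)
O(q, o) = -3 + 2*o (O(q, o) = -3 + (o + o) = -3 + 2*o)
Z(U) = (-13 + U)/(2*U) (Z(U) = (U + (-3 + 2*(-5)))/(U + U) = (U + (-3 - 10))/((2*U)) = (U - 13)*(1/(2*U)) = (-13 + U)*(1/(2*U)) = (-13 + U)/(2*U))
B(K) = K² + 251*K
B(Z(5))/E(-152, -64) = (((½)*(-13 + 5)/5)*(251 + (½)*(-13 + 5)/5))/(-2) = (((½)*(⅕)*(-8))*(251 + (½)*(⅕)*(-8)))*(-½) = -4*(251 - ⅘)/5*(-½) = -⅘*1251/5*(-½) = -5004/25*(-½) = 2502/25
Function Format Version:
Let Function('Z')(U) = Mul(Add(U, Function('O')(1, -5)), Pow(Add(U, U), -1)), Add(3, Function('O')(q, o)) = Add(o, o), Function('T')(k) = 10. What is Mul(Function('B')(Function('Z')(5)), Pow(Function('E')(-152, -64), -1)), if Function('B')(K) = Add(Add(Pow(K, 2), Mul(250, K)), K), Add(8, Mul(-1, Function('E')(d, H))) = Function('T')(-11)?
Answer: Rational(2502, 25) ≈ 100.08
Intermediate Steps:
Function('E')(d, H) = -2 (Function('E')(d, H) = Add(8, Mul(-1, 10)) = Add(8, -10) = -2)
Function('O')(q, o) = Add(-3, Mul(2, o)) (Function('O')(q, o) = Add(-3, Add(o, o)) = Add(-3, Mul(2, o)))
Function('Z')(U) = Mul(Rational(1, 2), Pow(U, -1), Add(-13, U)) (Function('Z')(U) = Mul(Add(U, Add(-3, Mul(2, -5))), Pow(Add(U, U), -1)) = Mul(Add(U, Add(-3, -10)), Pow(Mul(2, U), -1)) = Mul(Add(U, -13), Mul(Rational(1, 2), Pow(U, -1))) = Mul(Add(-13, U), Mul(Rational(1, 2), Pow(U, -1))) = Mul(Rational(1, 2), Pow(U, -1), Add(-13, U)))
Function('B')(K) = Add(Pow(K, 2), Mul(251, K))
Mul(Function('B')(Function('Z')(5)), Pow(Function('E')(-152, -64), -1)) = Mul(Mul(Mul(Rational(1, 2), Pow(5, -1), Add(-13, 5)), Add(251, Mul(Rational(1, 2), Pow(5, -1), Add(-13, 5)))), Pow(-2, -1)) = Mul(Mul(Mul(Rational(1, 2), Rational(1, 5), -8), Add(251, Mul(Rational(1, 2), Rational(1, 5), -8))), Rational(-1, 2)) = Mul(Mul(Rational(-4, 5), Add(251, Rational(-4, 5))), Rational(-1, 2)) = Mul(Mul(Rational(-4, 5), Rational(1251, 5)), Rational(-1, 2)) = Mul(Rational(-5004, 25), Rational(-1, 2)) = Rational(2502, 25)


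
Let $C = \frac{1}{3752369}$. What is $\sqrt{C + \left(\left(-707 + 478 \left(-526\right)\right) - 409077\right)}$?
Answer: $\frac{i \sqrt{9310045545034446763}}{3752369} \approx 813.15 i$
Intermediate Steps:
$C = \frac{1}{3752369} \approx 2.665 \cdot 10^{-7}$
$\sqrt{C + \left(\left(-707 + 478 \left(-526\right)\right) - 409077\right)} = \sqrt{\frac{1}{3752369} + \left(\left(-707 + 478 \left(-526\right)\right) - 409077\right)} = \sqrt{\frac{1}{3752369} - 661212} = \sqrt{- \frac{2481111411227}{3752369}} = \frac{i \sqrt{9310045545034446763}}{3752369}$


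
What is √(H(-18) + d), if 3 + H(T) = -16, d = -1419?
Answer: I*√1438 ≈ 37.921*I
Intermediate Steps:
H(T) = -19 (H(T) = -3 - 16 = -19)
√(H(-18) + d) = √(-19 - 1419) = √(-1438) = I*√1438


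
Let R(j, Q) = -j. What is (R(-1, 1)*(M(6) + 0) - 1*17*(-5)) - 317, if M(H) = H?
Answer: -226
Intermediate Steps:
(R(-1, 1)*(M(6) + 0) - 1*17*(-5)) - 317 = ((-1*(-1))*(6 + 0) - 1*17*(-5)) - 317 = (1*6 - 17*(-5)) - 317 = (6 + 85) - 317 = 91 - 317 = -226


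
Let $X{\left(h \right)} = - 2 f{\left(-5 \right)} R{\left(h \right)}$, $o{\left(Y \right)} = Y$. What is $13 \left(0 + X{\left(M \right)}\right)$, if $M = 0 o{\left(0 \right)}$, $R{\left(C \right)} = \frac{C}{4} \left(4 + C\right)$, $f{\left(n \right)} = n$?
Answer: $0$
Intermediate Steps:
$R{\left(C \right)} = \frac{C \left(4 + C\right)}{4}$ ($R{\left(C \right)} = C \frac{1}{4} \left(4 + C\right) = \frac{C}{4} \left(4 + C\right) = \frac{C \left(4 + C\right)}{4}$)
$M = 0$ ($M = 0 \cdot 0 = 0$)
$X{\left(h \right)} = \frac{5 h \left(4 + h\right)}{2}$ ($X{\left(h \right)} = \left(-2\right) \left(-5\right) \frac{h \left(4 + h\right)}{4} = 10 \frac{h \left(4 + h\right)}{4} = \frac{5 h \left(4 + h\right)}{2}$)
$13 \left(0 + X{\left(M \right)}\right) = 13 \left(0 + \frac{5}{2} \cdot 0 \left(4 + 0\right)\right) = 13 \left(0 + \frac{5}{2} \cdot 0 \cdot 4\right) = 13 \left(0 + 0\right) = 13 \cdot 0 = 0$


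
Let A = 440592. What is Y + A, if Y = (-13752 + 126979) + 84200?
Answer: 638019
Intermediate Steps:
Y = 197427 (Y = 113227 + 84200 = 197427)
Y + A = 197427 + 440592 = 638019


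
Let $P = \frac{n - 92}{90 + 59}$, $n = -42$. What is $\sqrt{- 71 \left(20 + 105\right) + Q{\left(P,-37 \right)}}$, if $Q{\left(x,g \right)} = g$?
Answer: $4 i \sqrt{557} \approx 94.403 i$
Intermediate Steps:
$P = - \frac{134}{149}$ ($P = \frac{-42 - 92}{90 + 59} = - \frac{134}{149} \approx -0.89933$)
$\sqrt{- 71 \left(20 + 105\right) + Q{\left(P,-37 \right)}} = \sqrt{- 71 \left(20 + 105\right) - 37} = \sqrt{\left(-71\right) 125 - 37} = \sqrt{-8875 - 37} = \sqrt{-8912} = 4 i \sqrt{557}$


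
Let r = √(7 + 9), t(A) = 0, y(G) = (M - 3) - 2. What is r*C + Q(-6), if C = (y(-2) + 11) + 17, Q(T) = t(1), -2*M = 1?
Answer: 90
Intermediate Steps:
M = -½ (M = -½*1 = -½ ≈ -0.50000)
y(G) = -11/2 (y(G) = (-½ - 3) - 2 = -7/2 - 2 = -11/2)
Q(T) = 0
C = 45/2 (C = (-11/2 + 11) + 17 = 11/2 + 17 = 45/2 ≈ 22.500)
r = 4 (r = √16 = 4)
r*C + Q(-6) = 4*(45/2) + 0 = 90 + 0 = 90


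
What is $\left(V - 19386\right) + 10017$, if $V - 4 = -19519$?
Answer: $-28884$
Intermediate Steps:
$V = -19515$ ($V = 4 - 19519 = -19515$)
$\left(V - 19386\right) + 10017 = \left(-19515 - 19386\right) + 10017 = -38901 + 10017 = -28884$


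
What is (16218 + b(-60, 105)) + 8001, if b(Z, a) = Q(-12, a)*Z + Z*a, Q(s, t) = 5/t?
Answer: 125413/7 ≈ 17916.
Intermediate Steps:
b(Z, a) = Z*a + 5*Z/a (b(Z, a) = (5/a)*Z + Z*a = 5*Z/a + Z*a = Z*a + 5*Z/a)
(16218 + b(-60, 105)) + 8001 = (16218 - 60*(5 + 105²)/105) + 8001 = (16218 - 60*1/105*(5 + 11025)) + 8001 = (16218 - 60*1/105*11030) + 8001 = (16218 - 44120/7) + 8001 = 69406/7 + 8001 = 125413/7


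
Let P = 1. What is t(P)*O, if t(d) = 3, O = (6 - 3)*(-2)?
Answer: -18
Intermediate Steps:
O = -6 (O = 3*(-2) = -6)
t(P)*O = 3*(-6) = -18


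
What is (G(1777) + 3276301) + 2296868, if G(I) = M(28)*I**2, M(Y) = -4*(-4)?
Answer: 56096833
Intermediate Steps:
M(Y) = 16
G(I) = 16*I**2
(G(1777) + 3276301) + 2296868 = (16*1777**2 + 3276301) + 2296868 = (16*3157729 + 3276301) + 2296868 = (50523664 + 3276301) + 2296868 = 53799965 + 2296868 = 56096833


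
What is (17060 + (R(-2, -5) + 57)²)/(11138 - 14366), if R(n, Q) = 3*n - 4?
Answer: -6423/1076 ≈ -5.9693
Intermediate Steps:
R(n, Q) = -4 + 3*n
(17060 + (R(-2, -5) + 57)²)/(11138 - 14366) = (17060 + ((-4 + 3*(-2)) + 57)²)/(11138 - 14366) = (17060 + ((-4 - 6) + 57)²)/(-3228) = (17060 + (-10 + 57)²)*(-1/3228) = (17060 + 47²)*(-1/3228) = (17060 + 2209)*(-1/3228) = 19269*(-1/3228) = -6423/1076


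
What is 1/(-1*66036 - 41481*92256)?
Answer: -1/9919088352 ≈ -1.0082e-10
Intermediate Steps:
1/(-1*66036 - 41481*92256) = (1/92256)/(-66036 - 41481) = (1/92256)/(-107517) = -1/107517*1/92256 = -1/9919088352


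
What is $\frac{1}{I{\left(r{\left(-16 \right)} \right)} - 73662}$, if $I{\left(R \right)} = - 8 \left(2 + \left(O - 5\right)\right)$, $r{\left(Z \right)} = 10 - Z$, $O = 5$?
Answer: $- \frac{1}{73678} \approx -1.3573 \cdot 10^{-5}$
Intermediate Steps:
$I{\left(R \right)} = -16$ ($I{\left(R \right)} = - 8 \left(2 + \left(5 - 5\right)\right) = - 8 \left(2 + 0\right) = \left(-8\right) 2 = -16$)
$\frac{1}{I{\left(r{\left(-16 \right)} \right)} - 73662} = \frac{1}{-16 - 73662} = \frac{1}{-73678} = - \frac{1}{73678}$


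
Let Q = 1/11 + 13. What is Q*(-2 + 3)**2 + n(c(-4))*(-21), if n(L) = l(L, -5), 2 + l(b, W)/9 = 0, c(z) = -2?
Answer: 4302/11 ≈ 391.09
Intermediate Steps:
l(b, W) = -18 (l(b, W) = -18 + 9*0 = -18 + 0 = -18)
n(L) = -18
Q = 144/11 (Q = 1/11 + 13 = 144/11 ≈ 13.091)
Q*(-2 + 3)**2 + n(c(-4))*(-21) = 144*(-2 + 3)**2/11 - 18*(-21) = (144/11)*1**2 + 378 = (144/11)*1 + 378 = 144/11 + 378 = 4302/11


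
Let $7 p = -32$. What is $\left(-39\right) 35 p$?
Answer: $6240$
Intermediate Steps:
$p = - \frac{32}{7}$ ($p = \frac{1}{7} \left(-32\right) = - \frac{32}{7} \approx -4.5714$)
$\left(-39\right) 35 p = \left(-39\right) 35 \left(- \frac{32}{7}\right) = \left(-1365\right) \left(- \frac{32}{7}\right) = 6240$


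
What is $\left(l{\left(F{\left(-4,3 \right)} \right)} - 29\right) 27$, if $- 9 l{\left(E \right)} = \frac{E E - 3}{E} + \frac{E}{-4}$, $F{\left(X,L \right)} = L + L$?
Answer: $-795$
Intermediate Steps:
$F{\left(X,L \right)} = 2 L$
$l{\left(E \right)} = \frac{E}{36} - \frac{-3 + E^{2}}{9 E}$ ($l{\left(E \right)} = - \frac{\frac{E E - 3}{E} + \frac{E}{-4}}{9} = - \frac{\frac{E^{2} - 3}{E} + E \left(- \frac{1}{4}\right)}{9} = - \frac{\frac{-3 + E^{2}}{E} - \frac{E}{4}}{9} = - \frac{- \frac{E}{4} + \frac{-3 + E^{2}}{E}}{9} = \frac{E}{36} - \frac{-3 + E^{2}}{9 E}$)
$\left(l{\left(F{\left(-4,3 \right)} \right)} - 29\right) 27 = \left(\frac{4 - \left(2 \cdot 3\right)^{2}}{12 \cdot 2 \cdot 3} - 29\right) 27 = \left(\frac{4 - 6^{2}}{12 \cdot 6} - 29\right) 27 = \left(\frac{1}{12} \cdot \frac{1}{6} \left(4 - 36\right) - 29\right) 27 = \left(\frac{1}{12} \cdot \frac{1}{6} \left(-32\right) - 29\right) 27 = \left(- \frac{4}{9} - 29\right) 27 = \left(- \frac{265}{9}\right) 27 = -795$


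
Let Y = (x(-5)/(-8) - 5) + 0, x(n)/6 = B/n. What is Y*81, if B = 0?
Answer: -405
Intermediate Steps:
x(n) = 0 (x(n) = 6*(0/n) = 6*0 = 0)
Y = -5 (Y = (0/(-8) - 5) + 0 = (0*(-⅛) - 5) + 0 = (0 - 5) + 0 = -5 + 0 = -5)
Y*81 = -5*81 = -405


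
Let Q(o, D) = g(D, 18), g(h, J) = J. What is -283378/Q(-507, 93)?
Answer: -141689/9 ≈ -15743.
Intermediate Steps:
Q(o, D) = 18
-283378/Q(-507, 93) = -283378/18 = -283378*1/18 = -141689/9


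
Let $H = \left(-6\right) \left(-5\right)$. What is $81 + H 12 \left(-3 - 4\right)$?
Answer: $-2439$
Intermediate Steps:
$H = 30$
$81 + H 12 \left(-3 - 4\right) = 81 + 30 \cdot 12 \left(-3 - 4\right) = 81 + 30 \cdot 12 \left(-7\right) = 81 + 30 \left(-84\right) = 81 - 2520 = -2439$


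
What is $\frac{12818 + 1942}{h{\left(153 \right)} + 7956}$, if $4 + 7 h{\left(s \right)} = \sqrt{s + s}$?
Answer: $\frac{2876842080}{1550576519} - \frac{154980 \sqrt{34}}{1550576519} \approx 1.8548$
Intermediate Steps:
$h{\left(s \right)} = - \frac{4}{7} + \frac{\sqrt{2} \sqrt{s}}{7}$ ($h{\left(s \right)} = - \frac{4}{7} + \frac{\sqrt{s + s}}{7} = - \frac{4}{7} + \frac{\sqrt{2 s}}{7} = - \frac{4}{7} + \frac{\sqrt{2} \sqrt{s}}{7}$)
$\frac{12818 + 1942}{h{\left(153 \right)} + 7956} = \frac{12818 + 1942}{\left(- \frac{4}{7} + \frac{\sqrt{2} \sqrt{153}}{7}\right) + 7956} = \frac{14760}{\left(- \frac{4}{7} + \frac{\sqrt{2} \cdot 3 \sqrt{17}}{7}\right) + 7956} = \frac{14760}{\left(- \frac{4}{7} + \frac{3 \sqrt{34}}{7}\right) + 7956} = \frac{14760}{\frac{55688}{7} + \frac{3 \sqrt{34}}{7}}$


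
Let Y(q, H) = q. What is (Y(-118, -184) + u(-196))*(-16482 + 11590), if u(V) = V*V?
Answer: -187353816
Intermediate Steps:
u(V) = V**2
(Y(-118, -184) + u(-196))*(-16482 + 11590) = (-118 + (-196)**2)*(-16482 + 11590) = (-118 + 38416)*(-4892) = 38298*(-4892) = -187353816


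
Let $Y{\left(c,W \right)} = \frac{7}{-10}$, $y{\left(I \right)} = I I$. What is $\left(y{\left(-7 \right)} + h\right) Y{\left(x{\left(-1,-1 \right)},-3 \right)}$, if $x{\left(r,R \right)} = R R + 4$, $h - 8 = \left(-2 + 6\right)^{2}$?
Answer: $- \frac{511}{10} \approx -51.1$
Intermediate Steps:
$y{\left(I \right)} = I^{2}$
$h = 24$ ($h = 8 + \left(-2 + 6\right)^{2} = 8 + 4^{2} = 8 + 16 = 24$)
$x{\left(r,R \right)} = 4 + R^{2}$ ($x{\left(r,R \right)} = R^{2} + 4 = 4 + R^{2}$)
$Y{\left(c,W \right)} = - \frac{7}{10}$ ($Y{\left(c,W \right)} = 7 \left(- \frac{1}{10}\right) = - \frac{7}{10}$)
$\left(y{\left(-7 \right)} + h\right) Y{\left(x{\left(-1,-1 \right)},-3 \right)} = \left(\left(-7\right)^{2} + 24\right) \left(- \frac{7}{10}\right) = \left(49 + 24\right) \left(- \frac{7}{10}\right) = 73 \left(- \frac{7}{10}\right) = - \frac{511}{10}$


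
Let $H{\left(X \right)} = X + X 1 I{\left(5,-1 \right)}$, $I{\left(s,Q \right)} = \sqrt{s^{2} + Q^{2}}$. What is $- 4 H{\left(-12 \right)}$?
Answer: $48 + 48 \sqrt{26} \approx 292.75$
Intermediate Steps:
$I{\left(s,Q \right)} = \sqrt{Q^{2} + s^{2}}$
$H{\left(X \right)} = X + X \sqrt{26}$ ($H{\left(X \right)} = X + X 1 \sqrt{\left(-1\right)^{2} + 5^{2}} = X + X \sqrt{1 + 25} = X + X \sqrt{26}$)
$- 4 H{\left(-12 \right)} = - 4 \left(- 12 \left(1 + \sqrt{26}\right)\right) = - 4 \left(-12 - 12 \sqrt{26}\right) = 48 + 48 \sqrt{26}$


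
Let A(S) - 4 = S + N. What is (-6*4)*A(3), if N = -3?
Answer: -96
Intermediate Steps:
A(S) = 1 + S (A(S) = 4 + (S - 3) = 4 + (-3 + S) = 1 + S)
(-6*4)*A(3) = (-6*4)*(1 + 3) = -24*4 = -96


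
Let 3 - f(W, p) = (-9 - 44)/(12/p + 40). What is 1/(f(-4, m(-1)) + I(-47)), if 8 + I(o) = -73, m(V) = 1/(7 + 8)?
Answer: -220/17107 ≈ -0.012860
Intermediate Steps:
m(V) = 1/15
I(o) = -81 (I(o) = -8 - 73 = -81)
f(W, p) = 3 + 53/(40 + 12/p) (f(W, p) = 3 - (-9 - 44)/(12/p + 40) = 3 - (-53)/(40 + 12/p) = 3 + 53/(40 + 12/p))
1/(f(-4, m(-1)) + I(-47)) = 1/((36 + 173*(1/15))/(4*(3 + 10*(1/15))) - 81) = 1/((36 + 173/15)/(4*(3 + 2/3)) - 81) = 1/((1/4)*(713/15)/(11/3) - 81) = 1/((1/4)*(3/11)*(713/15) - 81) = 1/(713/220 - 81) = 1/(-17107/220) = -220/17107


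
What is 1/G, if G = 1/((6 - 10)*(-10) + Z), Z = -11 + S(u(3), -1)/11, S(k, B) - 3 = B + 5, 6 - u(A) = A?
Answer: 326/11 ≈ 29.636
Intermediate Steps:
u(A) = 6 - A
S(k, B) = 8 + B (S(k, B) = 3 + (B + 5) = 3 + (5 + B) = 8 + B)
Z = -114/11 (Z = -11 + (8 - 1)/11 = -11 + (1/11)*7 = -11 + 7/11 = -114/11 ≈ -10.364)
G = 11/326 (G = 1/((6 - 10)*(-10) - 114/11) = 1/(-4*(-10) - 114/11) = 1/(40 - 114/11) = 1/(326/11) = 11/326 ≈ 0.033742)
1/G = 1/(11/326) = 326/11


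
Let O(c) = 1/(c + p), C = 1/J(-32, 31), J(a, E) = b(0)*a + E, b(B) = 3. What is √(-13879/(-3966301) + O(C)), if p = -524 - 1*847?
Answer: √86512324938983120621/176730439958 ≈ 0.052629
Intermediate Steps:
J(a, E) = E + 3*a (J(a, E) = 3*a + E = E + 3*a)
p = -1371 (p = -524 - 847 = -1371)
C = -1/65 (C = 1/(31 + 3*(-32)) = 1/(31 - 96) = 1/(-65) = -1/65 ≈ -0.015385)
O(c) = 1/(-1371 + c) (O(c) = 1/(c - 1371) = 1/(-1371 + c))
√(-13879/(-3966301) + O(C)) = √(-13879/(-3966301) + 1/(-1371 - 1/65)) = √(-13879*(-1/3966301) + 1/(-89116/65)) = √(13879/3966301 - 65/89116) = √(979031399/353460879916) = √86512324938983120621/176730439958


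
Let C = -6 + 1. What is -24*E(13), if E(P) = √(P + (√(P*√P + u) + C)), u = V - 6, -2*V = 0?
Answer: -24*√(8 + √(-6 + 13*√13)) ≈ -91.052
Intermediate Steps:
V = 0 (V = -½*0 = 0)
C = -5
u = -6 (u = 0 - 6 = -6)
E(P) = √(-5 + P + √(-6 + P^(3/2))) (E(P) = √(P + (√(P*√P - 6) - 5)) = √(P + (√(P^(3/2) - 6) - 5)) = √(P + (√(-6 + P^(3/2)) - 5)) = √(P + (-5 + √(-6 + P^(3/2)))) = √(-5 + P + √(-6 + P^(3/2))))
-24*E(13) = -24*√(-5 + 13 + √(-6 + 13^(3/2))) = -24*√(-5 + 13 + √(-6 + 13*√13)) = -24*√(8 + √(-6 + 13*√13))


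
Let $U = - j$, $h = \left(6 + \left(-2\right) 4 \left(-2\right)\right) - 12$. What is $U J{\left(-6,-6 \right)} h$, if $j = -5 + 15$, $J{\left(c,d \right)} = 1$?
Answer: $-100$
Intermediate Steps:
$h = 10$ ($h = \left(6 - -16\right) - 12 = \left(6 + 16\right) - 12 = 22 - 12 = 10$)
$j = 10$
$U = -10$ ($U = \left(-1\right) 10 = -10$)
$U J{\left(-6,-6 \right)} h = \left(-10\right) 1 \cdot 10 = \left(-10\right) 10 = -100$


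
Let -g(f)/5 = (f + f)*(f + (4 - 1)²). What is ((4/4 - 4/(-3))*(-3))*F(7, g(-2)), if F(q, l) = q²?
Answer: -343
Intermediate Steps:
g(f) = -10*f*(9 + f) (g(f) = -5*(f + f)*(f + (4 - 1)²) = -5*2*f*(f + 3²) = -5*2*f*(f + 9) = -5*2*f*(9 + f) = -10*f*(9 + f))
((4/4 - 4/(-3))*(-3))*F(7, g(-2)) = ((4/4 - 4/(-3))*(-3))*7² = ((4*(¼) - 4*(-⅓))*(-3))*49 = ((1 + 4/3)*(-3))*49 = ((7/3)*(-3))*49 = -7*49 = -343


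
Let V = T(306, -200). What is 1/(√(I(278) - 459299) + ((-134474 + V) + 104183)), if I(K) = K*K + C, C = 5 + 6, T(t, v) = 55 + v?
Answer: -1087/33097575 - I*√1949/66195150 ≈ -3.2842e-5 - 6.6693e-7*I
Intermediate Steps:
C = 11
V = -145 (V = 55 - 200 = -145)
I(K) = 11 + K² (I(K) = K*K + 11 = K² + 11 = 11 + K²)
1/(√(I(278) - 459299) + ((-134474 + V) + 104183)) = 1/(√((11 + 278²) - 459299) + ((-134474 - 145) + 104183)) = 1/(√((11 + 77284) - 459299) + (-134619 + 104183)) = 1/(√(77295 - 459299) - 30436) = 1/(√(-382004) - 30436) = 1/(14*I*√1949 - 30436) = 1/(-30436 + 14*I*√1949)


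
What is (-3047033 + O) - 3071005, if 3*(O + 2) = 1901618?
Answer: -16452502/3 ≈ -5.4842e+6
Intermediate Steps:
O = 1901612/3 (O = -2 + (⅓)*1901618 = -2 + 1901618/3 = 1901612/3 ≈ 6.3387e+5)
(-3047033 + O) - 3071005 = (-3047033 + 1901612/3) - 3071005 = -7239487/3 - 3071005 = -16452502/3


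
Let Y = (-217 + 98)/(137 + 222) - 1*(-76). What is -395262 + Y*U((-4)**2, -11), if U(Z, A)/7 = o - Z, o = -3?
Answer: -145512003/359 ≈ -4.0533e+5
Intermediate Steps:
U(Z, A) = -21 - 7*Z (U(Z, A) = 7*(-3 - Z) = -21 - 7*Z)
Y = 27165/359 (Y = -119/359 + 76 = 27165/359 ≈ 75.668)
-395262 + Y*U((-4)**2, -11) = -395262 + 27165*(-21 - 7*(-4)**2)/359 = -395262 + 27165*(-21 - 7*16)/359 = -395262 + 27165*(-21 - 112)/359 = -395262 + (27165/359)*(-133) = -395262 - 3612945/359 = -145512003/359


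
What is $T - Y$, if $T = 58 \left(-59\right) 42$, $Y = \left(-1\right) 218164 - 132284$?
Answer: $206724$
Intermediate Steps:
$Y = -350448$ ($Y = -218164 - 132284 = -350448$)
$T = -143724$ ($T = \left(-3422\right) 42 = -143724$)
$T - Y = -143724 - -350448 = -143724 + 350448 = 206724$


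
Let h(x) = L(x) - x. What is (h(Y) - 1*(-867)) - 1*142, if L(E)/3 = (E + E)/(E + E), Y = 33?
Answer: 695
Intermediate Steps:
L(E) = 3 (L(E) = 3*((E + E)/(E + E)) = 3*((2*E)/((2*E))) = 3*((2*E)*(1/(2*E))) = 3*1 = 3)
h(x) = 3 - x
(h(Y) - 1*(-867)) - 1*142 = ((3 - 1*33) - 1*(-867)) - 1*142 = ((3 - 33) + 867) - 142 = (-30 + 867) - 142 = 837 - 142 = 695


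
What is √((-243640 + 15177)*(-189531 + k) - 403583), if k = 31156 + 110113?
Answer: √11025677723 ≈ 1.0500e+5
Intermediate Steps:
k = 141269
√((-243640 + 15177)*(-189531 + k) - 403583) = √((-243640 + 15177)*(-189531 + 141269) - 403583) = √(-228463*(-48262) - 403583) = √(11026081306 - 403583) = √11025677723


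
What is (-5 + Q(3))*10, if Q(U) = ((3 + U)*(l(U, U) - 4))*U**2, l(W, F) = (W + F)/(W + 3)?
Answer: -1670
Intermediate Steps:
l(W, F) = (F + W)/(3 + W)
Q(U) = U**2*(-4 + 2*U/(3 + U))*(3 + U) (Q(U) = ((3 + U)*((U + U)/(3 + U) - 4))*U**2 = ((3 + U)*((2*U)/(3 + U) - 4))*U**2 = ((3 + U)*(2*U/(3 + U) - 4))*U**2 = ((3 + U)*(-4 + 2*U/(3 + U)))*U**2 = ((-4 + 2*U/(3 + U))*(3 + U))*U**2 = U**2*(-4 + 2*U/(3 + U))*(3 + U))
(-5 + Q(3))*10 = (-5 + 2*3**2*(-6 - 1*3))*10 = (-5 + 2*9*(-6 - 3))*10 = (-5 + 2*9*(-9))*10 = (-5 - 162)*10 = -167*10 = -1670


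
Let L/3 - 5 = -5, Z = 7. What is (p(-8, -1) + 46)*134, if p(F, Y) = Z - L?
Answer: 7102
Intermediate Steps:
L = 0 (L = 15 + 3*(-5) = 15 - 15 = 0)
p(F, Y) = 7 (p(F, Y) = 7 - 1*0 = 7 + 0 = 7)
(p(-8, -1) + 46)*134 = (7 + 46)*134 = 53*134 = 7102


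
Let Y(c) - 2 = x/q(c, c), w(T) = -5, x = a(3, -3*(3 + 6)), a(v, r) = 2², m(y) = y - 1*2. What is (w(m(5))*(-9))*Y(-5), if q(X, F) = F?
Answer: 54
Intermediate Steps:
m(y) = -2 + y (m(y) = y - 2 = -2 + y)
a(v, r) = 4
x = 4
Y(c) = 2 + 4/c
(w(m(5))*(-9))*Y(-5) = (-5*(-9))*(2 + 4/(-5)) = 45*(2 + 4*(-⅕)) = 45*(2 - ⅘) = 45*(6/5) = 54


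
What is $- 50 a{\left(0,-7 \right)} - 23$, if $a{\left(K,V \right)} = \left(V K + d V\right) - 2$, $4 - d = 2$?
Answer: $777$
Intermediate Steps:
$d = 2$ ($d = 4 - 2 = 2$)
$a{\left(K,V \right)} = -2 + 2 V + K V$ ($a{\left(K,V \right)} = \left(V K + 2 V\right) - 2 = \left(K V + 2 V\right) - 2 = \left(2 V + K V\right) - 2 = -2 + 2 V + K V$)
$- 50 a{\left(0,-7 \right)} - 23 = - 50 \left(-2 + 2 \left(-7\right) + 0 \left(-7\right)\right) - 23 = - 50 \left(-2 - 14 + 0\right) - 23 = \left(-50\right) \left(-16\right) - 23 = 800 - 23 = 777$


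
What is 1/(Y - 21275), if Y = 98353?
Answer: 1/77078 ≈ 1.2974e-5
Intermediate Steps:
1/(Y - 21275) = 1/(98353 - 21275) = 1/77078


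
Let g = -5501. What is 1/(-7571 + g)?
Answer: -1/13072 ≈ -7.6499e-5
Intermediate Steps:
1/(-7571 + g) = 1/(-7571 - 5501) = 1/(-13072) = -1/13072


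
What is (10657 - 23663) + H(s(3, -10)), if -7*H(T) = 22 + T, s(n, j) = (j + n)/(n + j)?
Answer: -91065/7 ≈ -13009.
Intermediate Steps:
s(n, j) = 1 (s(n, j) = (j + n)/(j + n) = 1)
H(T) = -22/7 - T/7 (H(T) = -(22 + T)/7 = -22/7 - T/7)
(10657 - 23663) + H(s(3, -10)) = (10657 - 23663) + (-22/7 - ⅐*1) = -13006 + (-22/7 - ⅐) = -13006 - 23/7 = -91065/7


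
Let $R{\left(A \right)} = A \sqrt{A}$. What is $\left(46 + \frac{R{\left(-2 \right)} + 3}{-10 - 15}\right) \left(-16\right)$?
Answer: $- \frac{18352}{25} - \frac{32 i \sqrt{2}}{25} \approx -734.08 - 1.8102 i$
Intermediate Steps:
$R{\left(A \right)} = A^{\frac{3}{2}}$
$\left(46 + \frac{R{\left(-2 \right)} + 3}{-10 - 15}\right) \left(-16\right) = \left(46 + \frac{\left(-2\right)^{\frac{3}{2}} + 3}{-10 - 15}\right) \left(-16\right) = \left(46 + \frac{- 2 i \sqrt{2} + 3}{-25}\right) \left(-16\right) = \left(46 + \left(3 - 2 i \sqrt{2}\right) \left(- \frac{1}{25}\right)\right) \left(-16\right) = \left(46 - \left(\frac{3}{25} - \frac{2 i \sqrt{2}}{25}\right)\right) \left(-16\right) = \left(\frac{1147}{25} + \frac{2 i \sqrt{2}}{25}\right) \left(-16\right) = - \frac{18352}{25} - \frac{32 i \sqrt{2}}{25}$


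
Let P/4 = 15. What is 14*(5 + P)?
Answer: 910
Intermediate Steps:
P = 60 (P = 4*15 = 60)
14*(5 + P) = 14*(5 + 60) = 14*65 = 910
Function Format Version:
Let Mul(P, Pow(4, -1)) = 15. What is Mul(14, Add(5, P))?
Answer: 910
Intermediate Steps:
P = 60 (P = Mul(4, 15) = 60)
Mul(14, Add(5, P)) = Mul(14, Add(5, 60)) = Mul(14, 65) = 910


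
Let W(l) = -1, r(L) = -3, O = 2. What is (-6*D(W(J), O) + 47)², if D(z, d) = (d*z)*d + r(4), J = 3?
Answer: 7921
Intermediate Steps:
D(z, d) = -3 + z*d² (D(z, d) = (d*z)*d - 3 = z*d² - 3 = -3 + z*d²)
(-6*D(W(J), O) + 47)² = (-6*(-3 - 1*2²) + 47)² = (-6*(-3 - 1*4) + 47)² = (-6*(-3 - 4) + 47)² = (-6*(-7) + 47)² = (42 + 47)² = 89² = 7921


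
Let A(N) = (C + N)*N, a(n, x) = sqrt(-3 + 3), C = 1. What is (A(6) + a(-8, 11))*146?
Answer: 6132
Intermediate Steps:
a(n, x) = 0 (a(n, x) = sqrt(0) = 0)
A(N) = N*(1 + N) (A(N) = (1 + N)*N = N*(1 + N))
(A(6) + a(-8, 11))*146 = (6*(1 + 6) + 0)*146 = (6*7 + 0)*146 = (42 + 0)*146 = 42*146 = 6132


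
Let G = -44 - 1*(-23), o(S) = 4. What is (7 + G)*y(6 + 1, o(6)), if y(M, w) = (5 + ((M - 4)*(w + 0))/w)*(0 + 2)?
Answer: -224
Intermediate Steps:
y(M, w) = 2 + 2*M (y(M, w) = (5 + ((-4 + M)*w)/w)*2 = (5 + (w*(-4 + M))/w)*2 = (5 + (-4 + M))*2 = (1 + M)*2 = 2 + 2*M)
G = -21 (G = -44 + 23 = -21)
(7 + G)*y(6 + 1, o(6)) = (7 - 21)*(2 + 2*(6 + 1)) = -14*(2 + 2*7) = -14*(2 + 14) = -14*16 = -224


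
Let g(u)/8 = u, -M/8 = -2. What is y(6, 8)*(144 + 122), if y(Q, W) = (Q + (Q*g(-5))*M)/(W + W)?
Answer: -254961/4 ≈ -63740.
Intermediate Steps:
M = 16 (M = -8*(-2) = 16)
g(u) = 8*u
y(Q, W) = -639*Q/(2*W) (y(Q, W) = (Q + (Q*(8*(-5)))*16)/(W + W) = (Q + (Q*(-40))*16)/((2*W)) = (Q - 40*Q*16)*(1/(2*W)) = (Q - 640*Q)*(1/(2*W)) = (-639*Q)*(1/(2*W)) = -639*Q/(2*W))
y(6, 8)*(144 + 122) = (-639/2*6/8)*(144 + 122) = -639/2*6*1/8*266 = -1917/8*266 = -254961/4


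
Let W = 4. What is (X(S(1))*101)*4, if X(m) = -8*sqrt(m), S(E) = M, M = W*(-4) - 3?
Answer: -3232*I*sqrt(19) ≈ -14088.0*I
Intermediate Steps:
M = -19 (M = 4*(-4) - 3 = -16 - 3 = -19)
S(E) = -19
(X(S(1))*101)*4 = (-8*I*sqrt(19)*101)*4 = -808*I*sqrt(19)*4 = -3232*I*sqrt(19)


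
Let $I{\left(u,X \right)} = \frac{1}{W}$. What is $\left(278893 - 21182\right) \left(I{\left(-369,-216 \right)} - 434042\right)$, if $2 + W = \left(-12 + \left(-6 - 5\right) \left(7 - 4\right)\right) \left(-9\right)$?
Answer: $- \frac{45078531080675}{403} \approx -1.1186 \cdot 10^{11}$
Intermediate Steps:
$W = 403$ ($W = -2 + \left(-12 + \left(-6 - 5\right) \left(7 - 4\right)\right) \left(-9\right) = -2 + \left(-12 - 33\right) \left(-9\right) = -2 - -405 = -2 + 405 = 403$)
$I{\left(u,X \right)} = \frac{1}{403}$
$\left(278893 - 21182\right) \left(I{\left(-369,-216 \right)} - 434042\right) = \left(278893 - 21182\right) \left(\frac{1}{403} - 434042\right) = 257711 \left(- \frac{174918925}{403}\right) = - \frac{45078531080675}{403}$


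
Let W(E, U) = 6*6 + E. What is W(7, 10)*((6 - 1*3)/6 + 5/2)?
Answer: 129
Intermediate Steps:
W(E, U) = 36 + E
W(7, 10)*((6 - 1*3)/6 + 5/2) = (36 + 7)*((6 - 1*3)/6 + 5/2) = 43*((6 - 3)*(⅙) + 5*(½)) = 43*(3*(⅙) + 5/2) = 43*(½ + 5/2) = 43*3 = 129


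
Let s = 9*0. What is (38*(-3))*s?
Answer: 0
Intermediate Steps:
s = 0
(38*(-3))*s = (38*(-3))*0 = -114*0 = 0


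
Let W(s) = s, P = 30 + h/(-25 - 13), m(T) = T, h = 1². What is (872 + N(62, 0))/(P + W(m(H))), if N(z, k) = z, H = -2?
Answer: 35492/1063 ≈ 33.389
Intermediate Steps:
h = 1
P = 1139/38 (P = 30 + 1/(-25 - 13) = 30 + 1/(-38) = 30 + 1*(-1/38) = 30 - 1/38 = 1139/38 ≈ 29.974)
(872 + N(62, 0))/(P + W(m(H))) = (872 + 62)/(1139/38 - 2) = 934/(1063/38) = 934*(38/1063) = 35492/1063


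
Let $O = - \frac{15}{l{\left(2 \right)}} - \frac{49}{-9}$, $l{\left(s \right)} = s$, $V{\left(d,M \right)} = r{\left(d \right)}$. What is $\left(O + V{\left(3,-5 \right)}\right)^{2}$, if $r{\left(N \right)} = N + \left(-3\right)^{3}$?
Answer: $\frac{219961}{324} \approx 678.89$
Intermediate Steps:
$r{\left(N \right)} = -27 + N$ ($r{\left(N \right)} = N - 27 = -27 + N$)
$V{\left(d,M \right)} = -27 + d$
$O = - \frac{37}{18}$ ($O = - \frac{15}{2} - \frac{49}{-9} = \left(-15\right) \frac{1}{2} - - \frac{49}{9} = - \frac{15}{2} + \frac{49}{9} = - \frac{37}{18} \approx -2.0556$)
$\left(O + V{\left(3,-5 \right)}\right)^{2} = \left(- \frac{37}{18} + \left(-27 + 3\right)\right)^{2} = \left(- \frac{37}{18} - 24\right)^{2} = \left(- \frac{469}{18}\right)^{2} = \frac{219961}{324}$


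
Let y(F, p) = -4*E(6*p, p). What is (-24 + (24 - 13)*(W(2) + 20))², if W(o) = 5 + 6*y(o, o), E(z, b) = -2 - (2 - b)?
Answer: 606841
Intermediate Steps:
E(z, b) = -4 + b (E(z, b) = -2 + (-2 + b) = -4 + b)
y(F, p) = 16 - 4*p (y(F, p) = -4*(-4 + p) = 16 - 4*p)
W(o) = 101 - 24*o (W(o) = 5 + 6*(16 - 4*o) = 5 + (96 - 24*o) = 101 - 24*o)
(-24 + (24 - 13)*(W(2) + 20))² = (-24 + (24 - 13)*((101 - 24*2) + 20))² = (-24 + 11*((101 - 48) + 20))² = (-24 + 11*(53 + 20))² = (-24 + 11*73)² = (-24 + 803)² = 779² = 606841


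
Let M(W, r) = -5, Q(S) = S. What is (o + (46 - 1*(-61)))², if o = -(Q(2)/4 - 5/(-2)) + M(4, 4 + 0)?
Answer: 9801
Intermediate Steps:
o = -8 (o = -(2/4 - 5/(-2)) - 5 = -(2*(¼) - 5*(-½)) - 5 = -(½ + 5/2) - 5 = -1*3 - 5 = -3 - 5 = -8)
(o + (46 - 1*(-61)))² = (-8 + (46 - 1*(-61)))² = (-8 + (46 + 61))² = (-8 + 107)² = 99² = 9801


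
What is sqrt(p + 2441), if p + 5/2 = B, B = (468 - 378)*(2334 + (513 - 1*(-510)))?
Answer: sqrt(1218274)/2 ≈ 551.88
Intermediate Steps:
B = 302130 (B = 90*(2334 + (513 + 510)) = 90*(2334 + 1023) = 90*3357 = 302130)
p = 604255/2 (p = -5/2 + 302130 = 604255/2 ≈ 3.0213e+5)
sqrt(p + 2441) = sqrt(604255/2 + 2441) = sqrt(609137/2) = sqrt(1218274)/2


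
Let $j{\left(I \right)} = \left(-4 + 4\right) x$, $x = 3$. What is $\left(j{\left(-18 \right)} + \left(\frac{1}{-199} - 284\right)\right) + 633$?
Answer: $\frac{69450}{199} \approx 349.0$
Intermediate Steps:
$j{\left(I \right)} = 0$ ($j{\left(I \right)} = \left(-4 + 4\right) 3 = 0 \cdot 3 = 0$)
$\left(j{\left(-18 \right)} + \left(\frac{1}{-199} - 284\right)\right) + 633 = \left(0 + \left(\frac{1}{-199} - 284\right)\right) + 633 = \left(0 - \frac{56517}{199}\right) + 633 = - \frac{56517}{199} + 633 = \frac{69450}{199}$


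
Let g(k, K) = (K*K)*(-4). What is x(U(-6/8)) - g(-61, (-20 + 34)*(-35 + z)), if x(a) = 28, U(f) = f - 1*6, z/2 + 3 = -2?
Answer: 1587628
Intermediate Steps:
z = -10 (z = -6 + 2*(-2) = -6 - 4 = -10)
g(k, K) = -4*K² (g(k, K) = K²*(-4) = -4*K²)
U(f) = -6 + f (U(f) = f - 6 = -6 + f)
x(U(-6/8)) - g(-61, (-20 + 34)*(-35 + z)) = 28 - (-4)*((-20 + 34)*(-35 - 10))² = 28 - (-4)*(14*(-45))² = 28 - (-4)*(-630)² = 28 - (-4)*396900 = 28 - 1*(-1587600) = 28 + 1587600 = 1587628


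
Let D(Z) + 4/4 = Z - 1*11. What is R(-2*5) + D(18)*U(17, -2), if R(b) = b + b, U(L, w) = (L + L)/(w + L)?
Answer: -32/5 ≈ -6.4000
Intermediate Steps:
U(L, w) = 2*L/(L + w) (U(L, w) = (2*L)/(L + w) = 2*L/(L + w))
D(Z) = -12 + Z (D(Z) = -1 + (Z - 1*11) = -1 + (Z - 11) = -1 + (-11 + Z) = -12 + Z)
R(b) = 2*b
R(-2*5) + D(18)*U(17, -2) = 2*(-2*5) + (-12 + 18)*(2*17/(17 - 2)) = 2*(-10) + 6*(2*17/15) = -20 + 6*(2*17*(1/15)) = -20 + 6*(34/15) = -20 + 68/5 = -32/5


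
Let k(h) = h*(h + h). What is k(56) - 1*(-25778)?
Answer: 32050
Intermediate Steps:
k(h) = 2*h² (k(h) = h*(2*h) = 2*h²)
k(56) - 1*(-25778) = 2*56² - 1*(-25778) = 2*3136 + 25778 = 6272 + 25778 = 32050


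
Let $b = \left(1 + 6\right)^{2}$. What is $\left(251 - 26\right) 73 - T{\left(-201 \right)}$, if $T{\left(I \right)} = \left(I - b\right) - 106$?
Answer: $16781$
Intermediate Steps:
$b = 49$ ($b = 7^{2} = 49$)
$T{\left(I \right)} = -155 + I$ ($T{\left(I \right)} = \left(I - 49\right) - 106 = \left(-49 + I\right) - 106 = -155 + I$)
$\left(251 - 26\right) 73 - T{\left(-201 \right)} = \left(251 - 26\right) 73 - \left(-155 - 201\right) = 225 \cdot 73 - -356 = 16425 + 356 = 16781$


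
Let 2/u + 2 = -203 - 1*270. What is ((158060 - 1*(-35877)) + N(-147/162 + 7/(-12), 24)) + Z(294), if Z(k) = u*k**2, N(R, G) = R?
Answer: 9930221449/51300 ≈ 1.9357e+5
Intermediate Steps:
u = -2/475 (u = 2/(-2 + (-203 - 1*270)) = 2/(-2 + (-203 - 270)) = 2/(-2 - 473) = 2/(-475) = 2*(-1/475) = -2/475 ≈ -0.0042105)
Z(k) = -2*k**2/475
((158060 - 1*(-35877)) + N(-147/162 + 7/(-12), 24)) + Z(294) = ((158060 - 1*(-35877)) + (-147/162 + 7/(-12))) - 2/475*294**2 = ((158060 + 35877) + (-147*1/162 + 7*(-1/12))) - 2/475*86436 = (193937 + (-49/54 - 7/12)) - 172872/475 = (193937 - 161/108) - 172872/475 = 20945035/108 - 172872/475 = 9930221449/51300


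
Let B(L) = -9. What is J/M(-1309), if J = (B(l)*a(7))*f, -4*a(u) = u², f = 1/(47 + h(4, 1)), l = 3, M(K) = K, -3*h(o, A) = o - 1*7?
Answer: -21/11968 ≈ -0.0017547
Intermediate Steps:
h(o, A) = 7/3 - o/3 (h(o, A) = -(o - 1*7)/3 = -(o - 7)/3 = -(-7 + o)/3 = 7/3 - o/3)
f = 1/48 (f = 1/(47 + (7/3 - ⅓*4)) = 1/(47 + (7/3 - 4/3)) = 1/(47 + 1) = 1/48 ≈ 0.020833)
a(u) = -u²/4
J = 147/64 (J = -(-9)*7²/4*(1/48) = -(-9)*49/4*(1/48) = -9*(-49/4)*(1/48) = (441/4)*(1/48) = 147/64 ≈ 2.2969)
J/M(-1309) = (147/64)/(-1309) = (147/64)*(-1/1309) = -21/11968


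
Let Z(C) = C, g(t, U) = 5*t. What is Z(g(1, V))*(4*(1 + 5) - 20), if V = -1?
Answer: 20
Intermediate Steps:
Z(g(1, V))*(4*(1 + 5) - 20) = (5*1)*(4*(1 + 5) - 20) = 5*(4*6 - 20) = 5*(24 - 20) = 5*4 = 20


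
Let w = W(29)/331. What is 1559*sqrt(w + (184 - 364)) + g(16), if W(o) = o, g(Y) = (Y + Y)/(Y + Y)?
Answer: 1 + 1559*I*sqrt(19711381)/331 ≈ 1.0 + 20911.0*I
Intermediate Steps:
g(Y) = 1 (g(Y) = (2*Y)/((2*Y)) = (2*Y)*(1/(2*Y)) = 1)
w = 29/331 ≈ 0.087613
1559*sqrt(w + (184 - 364)) + g(16) = 1559*sqrt(29/331 + (184 - 364)) + 1 = 1559*sqrt(29/331 - 180) + 1 = 1559*sqrt(-59551/331) + 1 = 1559*(I*sqrt(19711381)/331) + 1 = 1559*I*sqrt(19711381)/331 + 1 = 1 + 1559*I*sqrt(19711381)/331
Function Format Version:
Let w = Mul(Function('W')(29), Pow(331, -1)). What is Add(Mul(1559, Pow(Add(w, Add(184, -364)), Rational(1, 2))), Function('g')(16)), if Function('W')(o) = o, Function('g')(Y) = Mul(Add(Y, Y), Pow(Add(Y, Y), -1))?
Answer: Add(1, Mul(Rational(1559, 331), I, Pow(19711381, Rational(1, 2)))) ≈ Add(1.0000, Mul(20911., I))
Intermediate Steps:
Function('g')(Y) = 1 (Function('g')(Y) = Mul(Mul(2, Y), Pow(Mul(2, Y), -1)) = Mul(Mul(2, Y), Mul(Rational(1, 2), Pow(Y, -1))) = 1)
w = Rational(29, 331) (w = Mul(29, Pow(331, -1)) = Mul(29, Rational(1, 331)) = Rational(29, 331) ≈ 0.087613)
Add(Mul(1559, Pow(Add(w, Add(184, -364)), Rational(1, 2))), Function('g')(16)) = Add(Mul(1559, Pow(Add(Rational(29, 331), Add(184, -364)), Rational(1, 2))), 1) = Add(Mul(1559, Pow(Add(Rational(29, 331), -180), Rational(1, 2))), 1) = Add(Mul(1559, Pow(Rational(-59551, 331), Rational(1, 2))), 1) = Add(Mul(1559, Mul(Rational(1, 331), I, Pow(19711381, Rational(1, 2)))), 1) = Add(Mul(Rational(1559, 331), I, Pow(19711381, Rational(1, 2))), 1) = Add(1, Mul(Rational(1559, 331), I, Pow(19711381, Rational(1, 2))))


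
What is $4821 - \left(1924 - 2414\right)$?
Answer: $5311$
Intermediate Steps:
$4821 - \left(1924 - 2414\right) = 4821 - -490 = 4821 + 490 = 5311$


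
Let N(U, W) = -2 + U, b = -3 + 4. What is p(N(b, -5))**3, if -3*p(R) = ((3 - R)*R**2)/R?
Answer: 64/27 ≈ 2.3704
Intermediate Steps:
b = 1
p(R) = -R*(3 - R)/3 (p(R) = -(3 - R)*R**2/(3*R) = -R**2*(3 - R)/(3*R) = -R*(3 - R)/3)
p(N(b, -5))**3 = ((-2 + 1)*(-3 + (-2 + 1))/3)**3 = ((1/3)*(-1)*(-3 - 1))**3 = ((1/3)*(-1)*(-4))**3 = (4/3)**3 = 64/27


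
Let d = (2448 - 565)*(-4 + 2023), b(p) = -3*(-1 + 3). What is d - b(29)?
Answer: 3801783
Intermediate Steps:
b(p) = -6 (b(p) = -3*2 = -6)
d = 3801777 (d = 1883*2019 = 3801777)
d - b(29) = 3801777 - 1*(-6) = 3801777 + 6 = 3801783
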